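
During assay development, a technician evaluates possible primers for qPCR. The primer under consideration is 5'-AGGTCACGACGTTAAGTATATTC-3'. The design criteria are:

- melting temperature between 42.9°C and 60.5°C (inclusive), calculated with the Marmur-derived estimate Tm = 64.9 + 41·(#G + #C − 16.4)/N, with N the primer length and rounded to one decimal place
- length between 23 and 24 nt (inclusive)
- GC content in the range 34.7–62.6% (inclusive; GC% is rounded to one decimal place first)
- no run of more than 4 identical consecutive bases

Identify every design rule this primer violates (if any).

Meets all criteria.

Base counts: A=7, T=7, G=5, C=4 (length 23).
Tm: Tm = 64.9 + 41·(9 − 16.4)/23 = 51.7°C ✓
length: length 23 ✓
GC content: GC 9/23 = 39.1% ✓
homopolymer run: longest run = 2 ✓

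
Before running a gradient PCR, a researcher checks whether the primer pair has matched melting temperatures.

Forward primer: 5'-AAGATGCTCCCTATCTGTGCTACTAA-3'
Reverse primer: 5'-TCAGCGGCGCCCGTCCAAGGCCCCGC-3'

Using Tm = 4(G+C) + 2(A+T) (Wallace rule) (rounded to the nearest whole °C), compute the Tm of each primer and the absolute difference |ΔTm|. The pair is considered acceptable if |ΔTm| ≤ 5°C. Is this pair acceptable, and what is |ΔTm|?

|ΔTm| = 20°C; the pair is not acceptable.

Forward: A=7 T=8 G=4 C=7 → Tm = 2·15 + 4·11 = 74°C.
Reverse: A=3 T=2 G=8 C=13 → Tm = 2·5 + 4·21 = 94°C.
|ΔTm| = |74 − 94| = 20°C, > 5°C.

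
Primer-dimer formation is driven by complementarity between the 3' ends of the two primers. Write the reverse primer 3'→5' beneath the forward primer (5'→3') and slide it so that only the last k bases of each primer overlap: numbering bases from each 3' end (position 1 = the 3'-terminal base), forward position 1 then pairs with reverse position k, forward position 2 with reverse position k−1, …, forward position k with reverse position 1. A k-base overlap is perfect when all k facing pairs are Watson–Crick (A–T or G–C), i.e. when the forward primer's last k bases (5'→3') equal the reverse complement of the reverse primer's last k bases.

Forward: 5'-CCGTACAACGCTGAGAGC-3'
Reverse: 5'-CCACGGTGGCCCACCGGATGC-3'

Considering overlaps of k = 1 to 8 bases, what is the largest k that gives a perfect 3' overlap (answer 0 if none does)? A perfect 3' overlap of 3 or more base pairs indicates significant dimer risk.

Longest perfect overlap: 2 complementary base pairs; below the dimer-risk threshold (threshold 3).

Last 8 bases (5'→3') — forward …CTGAGAGC, reverse …CCGGATGC.
Reverse complement of the reverse primer's last 8 bases: GCATCCGG; its first k bases are the reverse complement of the reverse primer's last k bases, so a perfect k-base overlap needs the forward primer's last k bases to equal them.
Comparing (forward last k vs required): k=1: C vs G ✗; k=2: GC vs GC ✓; k=3: AGC vs GCA ✗; k=4: GAGC vs GCAT ✗; k=5: AGAGC vs GCATC ✗; k=6: GAGAGC vs GCATCC ✗; k=7: TGAGAGC vs GCATCCG ✗; k=8: CTGAGAGC vs GCATCCGG ✗.
Only k = 2 is perfect, so the longest perfect 3' overlap is 2.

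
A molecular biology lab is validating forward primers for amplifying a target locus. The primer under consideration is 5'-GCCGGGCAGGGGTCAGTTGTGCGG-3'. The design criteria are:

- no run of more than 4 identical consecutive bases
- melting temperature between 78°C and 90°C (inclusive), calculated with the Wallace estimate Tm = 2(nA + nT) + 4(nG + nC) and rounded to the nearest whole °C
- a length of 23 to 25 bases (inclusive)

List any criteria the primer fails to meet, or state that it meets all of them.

Base counts: A=2, T=4, G=13, C=5 (length 24).
homopolymer run: longest run = 4 ✓
Tm: Tm = 2·6 + 4·18 = 84°C ✓
length: length 24 ✓

Meets all criteria.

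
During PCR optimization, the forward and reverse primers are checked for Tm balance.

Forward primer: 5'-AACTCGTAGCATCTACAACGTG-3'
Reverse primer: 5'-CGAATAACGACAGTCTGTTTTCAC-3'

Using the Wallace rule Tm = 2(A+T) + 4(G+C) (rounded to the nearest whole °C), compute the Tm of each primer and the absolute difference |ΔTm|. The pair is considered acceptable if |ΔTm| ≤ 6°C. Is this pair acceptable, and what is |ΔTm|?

Forward: A=7 T=5 G=4 C=6 → Tm = 2·12 + 4·10 = 64°C.
Reverse: A=7 T=7 G=4 C=6 → Tm = 2·14 + 4·10 = 68°C.
|ΔTm| = |64 − 68| = 4°C, ≤ 6°C.

|ΔTm| = 4°C; the pair is acceptable.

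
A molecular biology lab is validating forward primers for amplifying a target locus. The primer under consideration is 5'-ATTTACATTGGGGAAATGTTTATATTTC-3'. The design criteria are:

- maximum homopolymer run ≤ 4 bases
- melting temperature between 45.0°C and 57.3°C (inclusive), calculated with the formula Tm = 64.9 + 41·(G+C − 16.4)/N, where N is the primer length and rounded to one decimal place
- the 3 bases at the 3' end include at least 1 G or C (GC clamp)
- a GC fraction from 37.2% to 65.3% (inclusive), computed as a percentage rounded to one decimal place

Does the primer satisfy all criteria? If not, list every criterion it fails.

Base counts: A=8, T=13, G=5, C=2 (length 28).
homopolymer run: longest run = 4 ✓
Tm: Tm = 64.9 + 41·(7 − 16.4)/28 = 51.1°C ✓
GC clamp: 3' end TTC has 1 G/C ✓
GC content: GC 7/28 = 25.0%, outside 37.2–65.3% ✗

Fails: GC content.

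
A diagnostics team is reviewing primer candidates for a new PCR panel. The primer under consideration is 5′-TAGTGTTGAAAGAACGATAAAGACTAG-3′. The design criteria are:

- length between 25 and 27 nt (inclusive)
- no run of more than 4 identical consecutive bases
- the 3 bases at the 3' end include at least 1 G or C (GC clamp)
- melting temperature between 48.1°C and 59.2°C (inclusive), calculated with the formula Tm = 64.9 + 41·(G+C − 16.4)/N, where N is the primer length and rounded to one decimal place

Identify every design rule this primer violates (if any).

Meets all criteria.

Base counts: A=12, T=6, G=7, C=2 (length 27).
length: length 27 ✓
homopolymer run: longest run = 3 ✓
GC clamp: 3' end TAG has 1 G/C ✓
Tm: Tm = 64.9 + 41·(9 − 16.4)/27 = 53.7°C ✓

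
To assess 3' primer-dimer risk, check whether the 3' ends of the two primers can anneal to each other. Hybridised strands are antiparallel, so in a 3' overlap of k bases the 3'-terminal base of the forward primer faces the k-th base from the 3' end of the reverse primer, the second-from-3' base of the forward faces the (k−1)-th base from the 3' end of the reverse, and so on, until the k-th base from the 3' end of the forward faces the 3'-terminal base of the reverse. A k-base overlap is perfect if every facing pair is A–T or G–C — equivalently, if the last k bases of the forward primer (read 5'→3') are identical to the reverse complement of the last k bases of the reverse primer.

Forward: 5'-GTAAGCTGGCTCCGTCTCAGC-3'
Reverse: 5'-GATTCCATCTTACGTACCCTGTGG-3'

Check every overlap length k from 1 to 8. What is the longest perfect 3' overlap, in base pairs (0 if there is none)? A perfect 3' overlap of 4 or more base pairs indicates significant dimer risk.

Longest perfect overlap: 1 complementary base pair; below the dimer-risk threshold (threshold 4).

Last 8 bases (5'→3') — forward …GTCTCAGC, reverse …CCCTGTGG.
Reverse complement of the reverse primer's last 8 bases: CCACAGGG; its first k bases are the reverse complement of the reverse primer's last k bases, so a perfect k-base overlap needs the forward primer's last k bases to equal them.
Comparing (forward last k vs required): k=1: C vs C ✓; k=2: GC vs CC ✗; k=3: AGC vs CCA ✗; k=4: CAGC vs CCAC ✗; k=5: TCAGC vs CCACA ✗; k=6: CTCAGC vs CCACAG ✗; k=7: TCTCAGC vs CCACAGG ✗; k=8: GTCTCAGC vs CCACAGGG ✗.
Only k = 1 is perfect, so the longest perfect 3' overlap is 1.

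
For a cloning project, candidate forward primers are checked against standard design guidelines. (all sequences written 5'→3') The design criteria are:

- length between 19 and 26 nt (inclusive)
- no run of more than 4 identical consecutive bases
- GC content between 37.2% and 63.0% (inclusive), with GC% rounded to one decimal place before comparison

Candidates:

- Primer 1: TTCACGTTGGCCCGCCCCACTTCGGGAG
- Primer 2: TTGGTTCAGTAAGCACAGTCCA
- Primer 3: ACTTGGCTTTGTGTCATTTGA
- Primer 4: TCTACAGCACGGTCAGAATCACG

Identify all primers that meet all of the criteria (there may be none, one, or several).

Primer 2, Primer 3 and Primer 4.

Primer 1 (28 nt, A=3 T=6 G=8 C=11): length 28, outside 19–26 ✗; longest run = 4 ✓; GC 19/28 = 67.9%, outside 37.2–63.0% ✗ — fails.
Primer 2 (22 nt, A=6 T=6 G=5 C=5): length 22 ✓; longest run = 2 ✓; GC 10/22 = 45.5% ✓ — passes.
Primer 3 (21 nt, A=3 T=10 G=5 C=3): length 21 ✓; longest run = 3 ✓; GC 8/21 = 38.1% ✓ — passes.
Primer 4 (23 nt, A=7 T=4 G=5 C=7): length 23 ✓; longest run = 2 ✓; GC 12/23 = 52.2% ✓ — passes.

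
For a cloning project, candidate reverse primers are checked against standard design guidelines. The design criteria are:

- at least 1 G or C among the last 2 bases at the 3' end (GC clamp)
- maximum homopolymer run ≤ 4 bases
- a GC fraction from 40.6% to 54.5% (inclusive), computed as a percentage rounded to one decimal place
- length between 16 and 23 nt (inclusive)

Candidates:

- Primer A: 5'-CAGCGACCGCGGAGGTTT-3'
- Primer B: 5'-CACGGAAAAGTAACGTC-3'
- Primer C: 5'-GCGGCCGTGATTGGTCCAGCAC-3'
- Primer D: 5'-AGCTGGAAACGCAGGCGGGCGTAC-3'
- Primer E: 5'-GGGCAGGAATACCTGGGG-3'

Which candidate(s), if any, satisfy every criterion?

Primer A (18 nt, A=3 T=3 G=7 C=5): 3' end TT has 0 G/C, need ≥1 ✗; longest run = 3 ✓; GC 12/18 = 66.7%, outside 40.6–54.5% ✗; length 18 ✓ — fails.
Primer B (17 nt, A=7 T=2 G=4 C=4): 3' end TC has 1 G/C ✓; longest run = 4 ✓; GC 8/17 = 47.1% ✓; length 17 ✓ — passes.
Primer C (22 nt, A=3 T=4 G=8 C=7): 3' end AC has 1 G/C ✓; longest run = 2 ✓; GC 15/22 = 68.2%, outside 40.6–54.5% ✗; length 22 ✓ — fails.
Primer D (24 nt, A=6 T=2 G=10 C=6): 3' end AC has 1 G/C ✓; longest run = 3 ✓; GC 16/24 = 66.7%, outside 40.6–54.5% ✗; length 24, outside 16–23 ✗ — fails.
Primer E (18 nt, A=4 T=2 G=9 C=3): 3' end GG has 2 G/C ✓; longest run = 4 ✓; GC 12/18 = 66.7%, outside 40.6–54.5% ✗; length 18 ✓ — fails.

Primer B only.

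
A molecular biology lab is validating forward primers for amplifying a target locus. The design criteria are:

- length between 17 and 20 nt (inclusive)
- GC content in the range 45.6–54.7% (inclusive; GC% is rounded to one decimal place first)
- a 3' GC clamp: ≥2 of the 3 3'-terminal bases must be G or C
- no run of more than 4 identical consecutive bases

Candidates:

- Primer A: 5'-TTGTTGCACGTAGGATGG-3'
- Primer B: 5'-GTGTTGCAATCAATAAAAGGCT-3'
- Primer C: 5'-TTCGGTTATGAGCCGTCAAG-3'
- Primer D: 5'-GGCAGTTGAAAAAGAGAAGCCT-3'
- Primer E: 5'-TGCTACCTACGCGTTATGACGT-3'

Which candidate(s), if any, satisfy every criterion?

Primer A (18 nt, A=3 T=6 G=7 C=2): length 18 ✓; GC 9/18 = 50.0% ✓; 3' end TGG has 2 G/C ✓; longest run = 2 ✓ — passes.
Primer B (22 nt, A=8 T=6 G=5 C=3): length 22, outside 17–20 ✗; GC 8/22 = 36.4%, outside 45.6–54.7% ✗; 3' end GCT has 2 G/C ✓; longest run = 4 ✓ — fails.
Primer C (20 nt, A=4 T=6 G=6 C=4): length 20 ✓; GC 10/20 = 50.0% ✓; 3' end AAG has 1 G/C, need ≥2 ✗; longest run = 2 ✓ — fails.
Primer D (22 nt, A=9 T=3 G=7 C=3): length 22, outside 17–20 ✗; GC 10/22 = 45.5%, outside 45.6–54.7% ✗; 3' end CCT has 2 G/C ✓; longest run = 5, exceeds 4 ✗ — fails.
Primer E (22 nt, A=4 T=7 G=5 C=6): length 22, outside 17–20 ✗; GC 11/22 = 50.0% ✓; 3' end CGT has 2 G/C ✓; longest run = 2 ✓ — fails.

Primer A only.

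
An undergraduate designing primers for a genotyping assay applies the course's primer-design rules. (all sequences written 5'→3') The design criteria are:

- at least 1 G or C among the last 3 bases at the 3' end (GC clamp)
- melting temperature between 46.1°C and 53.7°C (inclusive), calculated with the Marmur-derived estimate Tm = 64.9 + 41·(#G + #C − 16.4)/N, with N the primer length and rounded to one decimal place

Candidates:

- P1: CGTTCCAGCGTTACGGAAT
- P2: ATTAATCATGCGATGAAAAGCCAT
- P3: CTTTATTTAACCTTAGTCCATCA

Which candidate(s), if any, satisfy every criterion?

P1 (19 nt, A=4 T=5 G=5 C=5): 3' end AAT has 0 G/C, need ≥1 ✗; Tm = 64.9 + 41·(10 − 16.4)/19 = 51.1°C ✓ — fails.
P2 (24 nt, A=10 T=6 G=4 C=4): 3' end CAT has 1 G/C ✓; Tm = 64.9 + 41·(8 − 16.4)/24 = 50.6°C ✓ — passes.
P3 (23 nt, A=6 T=10 G=1 C=6): 3' end TCA has 1 G/C ✓; Tm = 64.9 + 41·(7 − 16.4)/23 = 48.1°C ✓ — passes.

P2 and P3.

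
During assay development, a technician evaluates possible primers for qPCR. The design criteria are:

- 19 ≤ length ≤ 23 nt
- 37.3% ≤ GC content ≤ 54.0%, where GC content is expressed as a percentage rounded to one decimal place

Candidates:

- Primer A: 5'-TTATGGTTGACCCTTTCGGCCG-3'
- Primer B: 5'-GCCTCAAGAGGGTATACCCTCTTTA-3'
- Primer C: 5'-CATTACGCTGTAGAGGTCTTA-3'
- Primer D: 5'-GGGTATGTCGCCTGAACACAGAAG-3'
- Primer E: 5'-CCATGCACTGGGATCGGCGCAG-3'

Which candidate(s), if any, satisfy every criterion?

Primer A (22 nt, A=2 T=8 G=6 C=6): length 22 ✓; GC 12/22 = 54.5%, outside 37.3–54.0% ✗ — fails.
Primer B (25 nt, A=6 T=7 G=5 C=7): length 25, outside 19–23 ✗; GC 12/25 = 48.0% ✓ — fails.
Primer C (21 nt, A=5 T=7 G=5 C=4): length 21 ✓; GC 9/21 = 42.9% ✓ — passes.
Primer D (24 nt, A=7 T=4 G=8 C=5): length 24, outside 19–23 ✗; GC 13/24 = 54.2%, outside 37.3–54.0% ✗ — fails.
Primer E (22 nt, A=4 T=3 G=8 C=7): length 22 ✓; GC 15/22 = 68.2%, outside 37.3–54.0% ✗ — fails.

Primer C only.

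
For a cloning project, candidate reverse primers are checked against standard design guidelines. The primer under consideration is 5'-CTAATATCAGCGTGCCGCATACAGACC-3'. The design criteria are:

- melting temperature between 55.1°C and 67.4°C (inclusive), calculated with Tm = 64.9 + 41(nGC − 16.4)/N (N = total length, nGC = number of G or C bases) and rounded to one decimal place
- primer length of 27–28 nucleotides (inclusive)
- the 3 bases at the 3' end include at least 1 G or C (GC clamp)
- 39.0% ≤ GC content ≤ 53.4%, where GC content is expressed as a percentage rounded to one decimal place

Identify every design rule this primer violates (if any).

Base counts: A=8, T=5, G=5, C=9 (length 27).
Tm: Tm = 64.9 + 41·(14 − 16.4)/27 = 61.3°C ✓
length: length 27 ✓
GC clamp: 3' end ACC has 2 G/C ✓
GC content: GC 14/27 = 51.9% ✓

Meets all criteria.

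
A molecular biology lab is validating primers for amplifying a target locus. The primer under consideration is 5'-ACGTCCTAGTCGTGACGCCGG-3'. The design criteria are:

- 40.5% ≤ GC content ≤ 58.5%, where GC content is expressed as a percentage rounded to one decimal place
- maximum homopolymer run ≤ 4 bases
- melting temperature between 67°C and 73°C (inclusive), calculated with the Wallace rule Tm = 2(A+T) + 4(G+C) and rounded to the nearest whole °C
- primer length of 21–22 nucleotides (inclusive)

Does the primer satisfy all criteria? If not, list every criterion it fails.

Fails: GC content.

Base counts: A=3, T=4, G=7, C=7 (length 21).
GC content: GC 14/21 = 66.7%, outside 40.5–58.5% ✗
homopolymer run: longest run = 2 ✓
Tm: Tm = 2·7 + 4·14 = 70°C ✓
length: length 21 ✓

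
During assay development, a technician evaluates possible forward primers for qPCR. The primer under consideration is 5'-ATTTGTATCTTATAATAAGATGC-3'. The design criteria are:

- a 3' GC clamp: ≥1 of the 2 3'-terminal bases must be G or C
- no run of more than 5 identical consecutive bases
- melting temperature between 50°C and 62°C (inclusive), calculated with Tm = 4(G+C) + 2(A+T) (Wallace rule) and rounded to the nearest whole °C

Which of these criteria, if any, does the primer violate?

Base counts: A=8, T=10, G=3, C=2 (length 23).
GC clamp: 3' end GC has 2 G/C ✓
homopolymer run: longest run = 3 ✓
Tm: Tm = 2·18 + 4·5 = 56°C ✓

Meets all criteria.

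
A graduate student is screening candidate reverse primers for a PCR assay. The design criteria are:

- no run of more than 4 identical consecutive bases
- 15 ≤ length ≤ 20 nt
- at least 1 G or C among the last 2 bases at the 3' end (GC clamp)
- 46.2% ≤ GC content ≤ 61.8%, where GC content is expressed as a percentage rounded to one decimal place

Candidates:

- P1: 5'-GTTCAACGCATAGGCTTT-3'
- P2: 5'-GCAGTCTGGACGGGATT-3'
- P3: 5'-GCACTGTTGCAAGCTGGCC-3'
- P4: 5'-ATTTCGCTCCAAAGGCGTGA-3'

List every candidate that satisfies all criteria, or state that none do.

P4 only.

P1 (18 nt, A=4 T=6 G=4 C=4): longest run = 3 ✓; length 18 ✓; 3' end TT has 0 G/C, need ≥1 ✗; GC 8/18 = 44.4%, outside 46.2–61.8% ✗ — fails.
P2 (17 nt, A=3 T=4 G=7 C=3): longest run = 3 ✓; length 17 ✓; 3' end TT has 0 G/C, need ≥1 ✗; GC 10/17 = 58.8% ✓ — fails.
P3 (19 nt, A=3 T=4 G=6 C=6): longest run = 2 ✓; length 19 ✓; 3' end CC has 2 G/C ✓; GC 12/19 = 63.2%, outside 46.2–61.8% ✗ — fails.
P4 (20 nt, A=5 T=5 G=5 C=5): longest run = 3 ✓; length 20 ✓; 3' end GA has 1 G/C ✓; GC 10/20 = 50.0% ✓ — passes.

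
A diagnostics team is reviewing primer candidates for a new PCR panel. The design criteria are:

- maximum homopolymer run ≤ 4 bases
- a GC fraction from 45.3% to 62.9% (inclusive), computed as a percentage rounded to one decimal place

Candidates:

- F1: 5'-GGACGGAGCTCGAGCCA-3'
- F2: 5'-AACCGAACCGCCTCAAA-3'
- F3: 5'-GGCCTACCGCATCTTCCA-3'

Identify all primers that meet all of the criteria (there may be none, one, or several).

F1 (17 nt, A=4 T=1 G=7 C=5): longest run = 2 ✓; GC 12/17 = 70.6%, outside 45.3–62.9% ✗ — fails.
F2 (17 nt, A=7 T=1 G=2 C=7): longest run = 3 ✓; GC 9/17 = 52.9% ✓ — passes.
F3 (18 nt, A=3 T=4 G=3 C=8): longest run = 2 ✓; GC 11/18 = 61.1% ✓ — passes.

F2 and F3.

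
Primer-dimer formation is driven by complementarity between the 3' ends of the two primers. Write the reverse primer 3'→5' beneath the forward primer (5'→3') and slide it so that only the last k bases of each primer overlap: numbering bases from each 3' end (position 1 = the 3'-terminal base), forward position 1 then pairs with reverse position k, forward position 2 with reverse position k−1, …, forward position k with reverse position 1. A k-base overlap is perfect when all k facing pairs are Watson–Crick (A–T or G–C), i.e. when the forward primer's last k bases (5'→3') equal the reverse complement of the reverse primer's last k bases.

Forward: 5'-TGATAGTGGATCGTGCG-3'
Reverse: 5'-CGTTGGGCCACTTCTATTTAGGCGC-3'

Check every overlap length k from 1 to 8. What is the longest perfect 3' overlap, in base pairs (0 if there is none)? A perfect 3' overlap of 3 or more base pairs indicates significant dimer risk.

Longest perfect overlap: 3 complementary base pairs; significant dimer risk (threshold 3).

Last 8 bases (5'→3') — forward …ATCGTGCG, reverse …TTAGGCGC.
Reverse complement of the reverse primer's last 8 bases: GCGCCTAA; its first k bases are the reverse complement of the reverse primer's last k bases, so a perfect k-base overlap needs the forward primer's last k bases to equal them.
Comparing (forward last k vs required): k=1: G vs G ✓; k=2: CG vs GC ✗; k=3: GCG vs GCG ✓; k=4: TGCG vs GCGC ✗; k=5: GTGCG vs GCGCC ✗; k=6: CGTGCG vs GCGCCT ✗; k=7: TCGTGCG vs GCGCCTA ✗; k=8: ATCGTGCG vs GCGCCTAA ✗.
Perfect overlaps at k = 1, 3; the largest is 3.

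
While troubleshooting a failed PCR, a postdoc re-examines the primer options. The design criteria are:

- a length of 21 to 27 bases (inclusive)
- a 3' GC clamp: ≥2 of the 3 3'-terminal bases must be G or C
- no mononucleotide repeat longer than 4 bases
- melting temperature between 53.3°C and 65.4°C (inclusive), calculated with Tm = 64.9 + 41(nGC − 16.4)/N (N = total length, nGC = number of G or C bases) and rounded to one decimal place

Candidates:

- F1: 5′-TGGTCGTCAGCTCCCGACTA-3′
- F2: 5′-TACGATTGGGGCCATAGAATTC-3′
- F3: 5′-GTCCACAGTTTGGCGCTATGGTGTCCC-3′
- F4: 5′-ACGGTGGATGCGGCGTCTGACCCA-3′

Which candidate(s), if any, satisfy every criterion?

F3 and F4.

F1 (20 nt, A=3 T=5 G=5 C=7): length 20, outside 21–27 ✗; 3' end CTA has 1 G/C, need ≥2 ✗; longest run = 3 ✓; Tm = 64.9 + 41·(12 − 16.4)/20 = 55.9°C ✓ — fails.
F2 (22 nt, A=6 T=6 G=6 C=4): length 22 ✓; 3' end TTC has 1 G/C, need ≥2 ✗; longest run = 4 ✓; Tm = 64.9 + 41·(10 − 16.4)/22 = 53.0°C, outside 53.3–65.4°C ✗ — fails.
F3 (27 nt, A=3 T=8 G=8 C=8): length 27 ✓; 3' end CCC has 3 G/C ✓; longest run = 3 ✓; Tm = 64.9 + 41·(16 − 16.4)/27 = 64.3°C ✓ — passes.
F4 (24 nt, A=4 T=4 G=9 C=7): length 24 ✓; 3' end CCA has 2 G/C ✓; longest run = 3 ✓; Tm = 64.9 + 41·(16 − 16.4)/24 = 64.2°C ✓ — passes.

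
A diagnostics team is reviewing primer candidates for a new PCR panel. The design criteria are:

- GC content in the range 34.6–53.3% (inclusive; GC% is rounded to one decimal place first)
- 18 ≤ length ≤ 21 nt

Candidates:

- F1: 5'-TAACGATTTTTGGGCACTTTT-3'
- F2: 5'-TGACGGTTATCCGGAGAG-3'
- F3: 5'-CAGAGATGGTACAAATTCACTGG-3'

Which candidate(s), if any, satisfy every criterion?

None of the candidates satisfy all criteria.

F1 (21 nt, A=4 T=10 G=4 C=3): GC 7/21 = 33.3%, outside 34.6–53.3% ✗; length 21 ✓ — fails.
F2 (18 nt, A=4 T=4 G=7 C=3): GC 10/18 = 55.6%, outside 34.6–53.3% ✗; length 18 ✓ — fails.
F3 (23 nt, A=8 T=5 G=6 C=4): GC 10/23 = 43.5% ✓; length 23, outside 18–21 ✗ — fails.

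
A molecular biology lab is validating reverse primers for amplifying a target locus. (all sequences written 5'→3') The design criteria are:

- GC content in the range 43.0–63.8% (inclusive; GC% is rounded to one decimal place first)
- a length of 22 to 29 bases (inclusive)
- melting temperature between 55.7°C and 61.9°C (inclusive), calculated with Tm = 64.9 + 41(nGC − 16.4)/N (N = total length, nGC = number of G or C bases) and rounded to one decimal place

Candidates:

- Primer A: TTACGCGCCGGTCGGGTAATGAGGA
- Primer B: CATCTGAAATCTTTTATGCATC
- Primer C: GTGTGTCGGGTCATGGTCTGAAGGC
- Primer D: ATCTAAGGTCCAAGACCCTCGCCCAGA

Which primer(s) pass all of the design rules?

None of the candidates satisfy all criteria.

Primer A (25 nt, A=5 T=5 G=10 C=5): GC 15/25 = 60.0% ✓; length 25 ✓; Tm = 64.9 + 41·(15 − 16.4)/25 = 62.6°C, outside 55.7–61.9°C ✗ — fails.
Primer B (22 nt, A=6 T=9 G=2 C=5): GC 7/22 = 31.8%, outside 43.0–63.8% ✗; length 22 ✓; Tm = 64.9 + 41·(7 − 16.4)/22 = 47.4°C, outside 55.7–61.9°C ✗ — fails.
Primer C (25 nt, A=3 T=7 G=11 C=4): GC 15/25 = 60.0% ✓; length 25 ✓; Tm = 64.9 + 41·(15 − 16.4)/25 = 62.6°C, outside 55.7–61.9°C ✗ — fails.
Primer D (27 nt, A=8 T=4 G=5 C=10): GC 15/27 = 55.6% ✓; length 27 ✓; Tm = 64.9 + 41·(15 − 16.4)/27 = 62.8°C, outside 55.7–61.9°C ✗ — fails.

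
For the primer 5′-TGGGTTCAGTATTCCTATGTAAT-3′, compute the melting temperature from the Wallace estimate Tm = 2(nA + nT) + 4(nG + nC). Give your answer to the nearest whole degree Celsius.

Base counts: A=5, T=10, G=5, C=3 (length 23).
Tm = 2·(5+10) + 4·(5+3) = 2·15 + 4·8 = 30 + 32 = 62°C.

62°C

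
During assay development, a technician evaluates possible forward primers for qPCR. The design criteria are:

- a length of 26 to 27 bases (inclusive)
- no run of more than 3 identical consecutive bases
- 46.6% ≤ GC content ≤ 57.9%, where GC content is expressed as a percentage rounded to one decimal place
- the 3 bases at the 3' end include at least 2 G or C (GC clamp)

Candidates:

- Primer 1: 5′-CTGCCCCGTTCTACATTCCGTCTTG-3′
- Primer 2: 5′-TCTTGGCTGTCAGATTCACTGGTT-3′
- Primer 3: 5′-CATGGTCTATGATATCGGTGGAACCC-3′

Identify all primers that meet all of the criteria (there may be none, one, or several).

Primer 3 only.

Primer 1 (25 nt, A=2 T=9 G=4 C=10): length 25, outside 26–27 ✗; longest run = 4, exceeds 3 ✗; GC 14/25 = 56.0% ✓; 3' end TTG has 1 G/C, need ≥2 ✗ — fails.
Primer 2 (24 nt, A=3 T=10 G=6 C=5): length 24, outside 26–27 ✗; longest run = 2 ✓; GC 11/24 = 45.8%, outside 46.6–57.9% ✗; 3' end GTT has 1 G/C, need ≥2 ✗ — fails.
Primer 3 (26 nt, A=6 T=7 G=7 C=6): length 26 ✓; longest run = 3 ✓; GC 13/26 = 50.0% ✓; 3' end CCC has 3 G/C ✓ — passes.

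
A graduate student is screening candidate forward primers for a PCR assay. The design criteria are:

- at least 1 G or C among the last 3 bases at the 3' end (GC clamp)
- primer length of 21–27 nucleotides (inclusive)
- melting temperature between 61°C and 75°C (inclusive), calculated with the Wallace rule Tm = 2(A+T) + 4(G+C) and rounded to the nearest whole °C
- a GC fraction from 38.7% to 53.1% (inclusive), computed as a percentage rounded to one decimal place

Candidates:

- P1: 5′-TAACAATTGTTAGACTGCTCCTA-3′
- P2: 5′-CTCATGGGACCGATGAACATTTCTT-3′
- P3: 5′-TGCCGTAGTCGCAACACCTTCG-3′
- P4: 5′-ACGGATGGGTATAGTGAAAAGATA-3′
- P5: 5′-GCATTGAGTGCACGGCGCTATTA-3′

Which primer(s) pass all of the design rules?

P2 only.

P1 (23 nt, A=7 T=8 G=3 C=5): 3' end CTA has 1 G/C ✓; length 23 ✓; Tm = 2·15 + 4·8 = 62°C ✓; GC 8/23 = 34.8%, outside 38.7–53.1% ✗ — fails.
P2 (25 nt, A=6 T=8 G=5 C=6): 3' end CTT has 1 G/C ✓; length 25 ✓; Tm = 2·14 + 4·11 = 72°C ✓; GC 11/25 = 44.0% ✓ — passes.
P3 (22 nt, A=4 T=5 G=5 C=8): 3' end TCG has 2 G/C ✓; length 22 ✓; Tm = 2·9 + 4·13 = 70°C ✓; GC 13/22 = 59.1%, outside 38.7–53.1% ✗ — fails.
P4 (24 nt, A=10 T=5 G=8 C=1): 3' end ATA has 0 G/C, need ≥1 ✗; length 24 ✓; Tm = 2·15 + 4·9 = 66°C ✓; GC 9/24 = 37.5%, outside 38.7–53.1% ✗ — fails.
P5 (23 nt, A=5 T=6 G=7 C=5): 3' end TTA has 0 G/C, need ≥1 ✗; length 23 ✓; Tm = 2·11 + 4·12 = 70°C ✓; GC 12/23 = 52.2% ✓ — fails.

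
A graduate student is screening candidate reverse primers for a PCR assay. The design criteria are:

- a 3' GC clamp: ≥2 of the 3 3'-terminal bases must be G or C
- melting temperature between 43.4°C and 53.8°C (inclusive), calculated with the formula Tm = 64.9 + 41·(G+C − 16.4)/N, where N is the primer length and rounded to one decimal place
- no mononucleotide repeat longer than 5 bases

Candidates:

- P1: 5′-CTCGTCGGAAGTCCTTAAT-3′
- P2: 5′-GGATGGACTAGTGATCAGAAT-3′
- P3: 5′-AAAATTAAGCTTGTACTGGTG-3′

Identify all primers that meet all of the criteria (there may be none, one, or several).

P1 (19 nt, A=4 T=6 G=4 C=5): 3' end AAT has 0 G/C, need ≥2 ✗; Tm = 64.9 + 41·(9 − 16.4)/19 = 48.9°C ✓; longest run = 2 ✓ — fails.
P2 (21 nt, A=7 T=5 G=7 C=2): 3' end AAT has 0 G/C, need ≥2 ✗; Tm = 64.9 + 41·(9 − 16.4)/21 = 50.5°C ✓; longest run = 2 ✓ — fails.
P3 (21 nt, A=7 T=7 G=5 C=2): 3' end GTG has 2 G/C ✓; Tm = 64.9 + 41·(7 − 16.4)/21 = 46.5°C ✓; longest run = 4 ✓ — passes.

P3 only.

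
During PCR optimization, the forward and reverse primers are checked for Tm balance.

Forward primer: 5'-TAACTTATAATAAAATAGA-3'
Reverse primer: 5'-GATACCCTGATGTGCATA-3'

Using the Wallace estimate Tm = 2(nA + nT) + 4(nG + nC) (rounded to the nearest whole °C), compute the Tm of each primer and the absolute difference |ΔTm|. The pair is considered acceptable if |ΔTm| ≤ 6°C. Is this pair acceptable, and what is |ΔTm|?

|ΔTm| = 10°C; the pair is not acceptable.

Forward: A=11 T=6 G=1 C=1 → Tm = 2·17 + 4·2 = 42°C.
Reverse: A=5 T=5 G=4 C=4 → Tm = 2·10 + 4·8 = 52°C.
|ΔTm| = |42 − 52| = 10°C, > 6°C.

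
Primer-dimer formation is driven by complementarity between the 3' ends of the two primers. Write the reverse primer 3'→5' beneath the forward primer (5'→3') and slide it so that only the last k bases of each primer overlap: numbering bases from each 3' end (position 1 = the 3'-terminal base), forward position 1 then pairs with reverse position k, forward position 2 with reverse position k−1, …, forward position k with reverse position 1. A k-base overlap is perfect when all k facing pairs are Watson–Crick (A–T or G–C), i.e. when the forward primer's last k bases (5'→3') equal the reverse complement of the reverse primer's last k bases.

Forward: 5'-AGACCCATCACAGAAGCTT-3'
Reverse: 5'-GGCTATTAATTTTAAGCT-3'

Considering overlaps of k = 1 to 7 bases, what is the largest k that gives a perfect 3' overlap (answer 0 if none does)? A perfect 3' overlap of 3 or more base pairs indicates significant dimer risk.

Longest perfect overlap: 5 complementary base pairs; significant dimer risk (threshold 3).

Last 7 bases (5'→3') — forward …GAAGCTT, reverse …TTAAGCT.
Reverse complement of the reverse primer's last 7 bases: AGCTTAA; its first k bases are the reverse complement of the reverse primer's last k bases, so a perfect k-base overlap needs the forward primer's last k bases to equal them.
Comparing (forward last k vs required): k=1: T vs A ✗; k=2: TT vs AG ✗; k=3: CTT vs AGC ✗; k=4: GCTT vs AGCT ✗; k=5: AGCTT vs AGCTT ✓; k=6: AAGCTT vs AGCTTA ✗; k=7: GAAGCTT vs AGCTTAA ✗.
Only k = 5 is perfect, so the longest perfect 3' overlap is 5.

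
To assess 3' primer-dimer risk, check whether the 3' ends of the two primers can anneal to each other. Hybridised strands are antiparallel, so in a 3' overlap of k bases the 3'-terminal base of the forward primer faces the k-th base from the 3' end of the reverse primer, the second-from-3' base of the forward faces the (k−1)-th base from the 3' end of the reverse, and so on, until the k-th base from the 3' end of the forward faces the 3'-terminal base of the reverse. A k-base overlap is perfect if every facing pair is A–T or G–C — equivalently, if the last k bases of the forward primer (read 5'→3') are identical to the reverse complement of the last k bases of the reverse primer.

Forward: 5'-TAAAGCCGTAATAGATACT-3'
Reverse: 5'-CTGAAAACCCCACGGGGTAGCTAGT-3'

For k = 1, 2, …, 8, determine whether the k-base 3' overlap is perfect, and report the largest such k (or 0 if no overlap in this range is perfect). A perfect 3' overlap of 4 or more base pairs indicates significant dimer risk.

Longest perfect overlap: 3 complementary base pairs; below the dimer-risk threshold (threshold 4).

Last 8 bases (5'→3') — forward …TAGATACT, reverse …TAGCTAGT.
Reverse complement of the reverse primer's last 8 bases: ACTAGCTA; its first k bases are the reverse complement of the reverse primer's last k bases, so a perfect k-base overlap needs the forward primer's last k bases to equal them.
Comparing (forward last k vs required): k=1: T vs A ✗; k=2: CT vs AC ✗; k=3: ACT vs ACT ✓; k=4: TACT vs ACTA ✗; k=5: ATACT vs ACTAG ✗; k=6: GATACT vs ACTAGC ✗; k=7: AGATACT vs ACTAGCT ✗; k=8: TAGATACT vs ACTAGCTA ✗.
Only k = 3 is perfect, so the longest perfect 3' overlap is 3.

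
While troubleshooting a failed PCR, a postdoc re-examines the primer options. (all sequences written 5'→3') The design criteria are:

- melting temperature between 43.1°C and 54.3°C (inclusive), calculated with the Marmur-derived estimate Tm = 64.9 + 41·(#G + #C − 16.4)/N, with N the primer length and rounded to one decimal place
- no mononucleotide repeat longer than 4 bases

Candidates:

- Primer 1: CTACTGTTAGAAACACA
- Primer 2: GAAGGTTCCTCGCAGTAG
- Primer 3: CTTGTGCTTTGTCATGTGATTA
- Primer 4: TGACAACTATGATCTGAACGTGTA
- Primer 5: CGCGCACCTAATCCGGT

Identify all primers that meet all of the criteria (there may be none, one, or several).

Primer 1 (17 nt, A=7 T=4 G=2 C=4): Tm = 64.9 + 41·(6 − 16.4)/17 = 39.8°C, outside 43.1–54.3°C ✗; longest run = 3 ✓ — fails.
Primer 2 (18 nt, A=4 T=4 G=6 C=4): Tm = 64.9 + 41·(10 − 16.4)/18 = 50.3°C ✓; longest run = 2 ✓ — passes.
Primer 3 (22 nt, A=3 T=11 G=5 C=3): Tm = 64.9 + 41·(8 − 16.4)/22 = 49.2°C ✓; longest run = 3 ✓ — passes.
Primer 4 (24 nt, A=8 T=7 G=5 C=4): Tm = 64.9 + 41·(9 − 16.4)/24 = 52.3°C ✓; longest run = 2 ✓ — passes.
Primer 5 (17 nt, A=3 T=3 G=4 C=7): Tm = 64.9 + 41·(11 − 16.4)/17 = 51.9°C ✓; longest run = 2 ✓ — passes.

Primer 2, Primer 3, Primer 4 and Primer 5.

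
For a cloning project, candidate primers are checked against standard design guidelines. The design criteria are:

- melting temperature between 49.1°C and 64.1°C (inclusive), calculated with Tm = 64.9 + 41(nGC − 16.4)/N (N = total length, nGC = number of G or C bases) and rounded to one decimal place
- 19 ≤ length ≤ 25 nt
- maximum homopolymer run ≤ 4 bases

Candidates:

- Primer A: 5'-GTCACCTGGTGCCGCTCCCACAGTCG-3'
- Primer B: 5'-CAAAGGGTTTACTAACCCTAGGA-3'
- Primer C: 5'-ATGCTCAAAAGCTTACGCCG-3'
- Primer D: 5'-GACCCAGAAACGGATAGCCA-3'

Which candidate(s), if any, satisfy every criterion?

Primer A (26 nt, A=3 T=5 G=7 C=11): Tm = 64.9 + 41·(18 − 16.4)/26 = 67.4°C, outside 49.1–64.1°C ✗; length 26, outside 19–25 ✗; longest run = 3 ✓ — fails.
Primer B (23 nt, A=8 T=5 G=5 C=5): Tm = 64.9 + 41·(10 − 16.4)/23 = 53.5°C ✓; length 23 ✓; longest run = 3 ✓ — passes.
Primer C (20 nt, A=6 T=4 G=4 C=6): Tm = 64.9 + 41·(10 − 16.4)/20 = 51.8°C ✓; length 20 ✓; longest run = 4 ✓ — passes.
Primer D (20 nt, A=8 T=1 G=5 C=6): Tm = 64.9 + 41·(11 − 16.4)/20 = 53.8°C ✓; length 20 ✓; longest run = 3 ✓ — passes.

Primer B, Primer C and Primer D.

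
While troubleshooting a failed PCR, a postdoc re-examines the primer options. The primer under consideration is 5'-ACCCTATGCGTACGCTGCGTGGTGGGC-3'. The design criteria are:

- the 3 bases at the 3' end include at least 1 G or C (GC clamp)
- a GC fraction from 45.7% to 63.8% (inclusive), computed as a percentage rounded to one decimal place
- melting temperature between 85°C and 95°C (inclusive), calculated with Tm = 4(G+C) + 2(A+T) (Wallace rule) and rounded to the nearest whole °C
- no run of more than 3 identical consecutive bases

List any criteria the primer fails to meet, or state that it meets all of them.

Base counts: A=3, T=6, G=10, C=8 (length 27).
GC clamp: 3' end GGC has 3 G/C ✓
GC content: GC 18/27 = 66.7%, outside 45.7–63.8% ✗
Tm: Tm = 2·9 + 4·18 = 90°C ✓
homopolymer run: longest run = 3 ✓

Fails: GC content.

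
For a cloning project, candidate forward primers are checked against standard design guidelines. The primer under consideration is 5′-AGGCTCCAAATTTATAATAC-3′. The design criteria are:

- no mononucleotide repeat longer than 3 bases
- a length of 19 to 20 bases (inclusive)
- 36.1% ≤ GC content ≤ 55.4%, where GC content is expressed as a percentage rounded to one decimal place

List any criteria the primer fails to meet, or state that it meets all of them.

Base counts: A=8, T=6, G=2, C=4 (length 20).
homopolymer run: longest run = 3 ✓
length: length 20 ✓
GC content: GC 6/20 = 30.0%, outside 36.1–55.4% ✗

Fails: GC content.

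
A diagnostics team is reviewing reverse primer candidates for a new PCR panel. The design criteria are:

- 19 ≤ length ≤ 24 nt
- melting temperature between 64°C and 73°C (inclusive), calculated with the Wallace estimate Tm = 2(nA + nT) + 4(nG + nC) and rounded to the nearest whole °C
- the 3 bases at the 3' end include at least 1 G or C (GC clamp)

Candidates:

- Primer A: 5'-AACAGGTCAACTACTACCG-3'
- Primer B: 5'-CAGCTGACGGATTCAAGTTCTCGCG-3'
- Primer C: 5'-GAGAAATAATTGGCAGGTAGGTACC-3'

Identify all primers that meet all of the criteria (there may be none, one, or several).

Primer A (19 nt, A=7 T=3 G=3 C=6): length 19 ✓; Tm = 2·10 + 4·9 = 56°C, outside 64–73°C ✗; 3' end CCG has 3 G/C ✓ — fails.
Primer B (25 nt, A=5 T=6 G=7 C=7): length 25, outside 19–24 ✗; Tm = 2·11 + 4·14 = 78°C, outside 64–73°C ✗; 3' end GCG has 3 G/C ✓ — fails.
Primer C (25 nt, A=9 T=5 G=8 C=3): length 25, outside 19–24 ✗; Tm = 2·14 + 4·11 = 72°C ✓; 3' end ACC has 2 G/C ✓ — fails.

None of the candidates satisfy all criteria.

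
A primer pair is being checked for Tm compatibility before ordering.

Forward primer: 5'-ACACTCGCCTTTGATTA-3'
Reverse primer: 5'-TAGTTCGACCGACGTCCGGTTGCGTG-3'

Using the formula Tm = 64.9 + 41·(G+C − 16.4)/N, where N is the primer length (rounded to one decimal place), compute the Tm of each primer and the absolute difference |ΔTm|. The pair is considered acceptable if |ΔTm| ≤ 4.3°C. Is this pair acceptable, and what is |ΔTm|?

Forward: G+C = 7, N = 17 → Tm = 64.9 + 41·(7 − 16.4)/17 = 42.2°C.
Reverse: G+C = 16, N = 26 → Tm = 64.9 + 41·(16 − 16.4)/26 = 64.3°C.
|ΔTm| = |42.2 − 64.3| = 22.1°C, > 4.3°C.

|ΔTm| = 22.1°C; the pair is not acceptable.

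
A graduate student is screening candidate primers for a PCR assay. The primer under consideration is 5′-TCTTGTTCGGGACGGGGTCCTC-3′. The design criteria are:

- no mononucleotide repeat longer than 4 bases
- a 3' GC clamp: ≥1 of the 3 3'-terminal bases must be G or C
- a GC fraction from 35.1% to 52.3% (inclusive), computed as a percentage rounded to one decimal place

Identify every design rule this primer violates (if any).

Base counts: A=1, T=7, G=8, C=6 (length 22).
homopolymer run: longest run = 4 ✓
GC clamp: 3' end CTC has 2 G/C ✓
GC content: GC 14/22 = 63.6%, outside 35.1–52.3% ✗

Fails: GC content.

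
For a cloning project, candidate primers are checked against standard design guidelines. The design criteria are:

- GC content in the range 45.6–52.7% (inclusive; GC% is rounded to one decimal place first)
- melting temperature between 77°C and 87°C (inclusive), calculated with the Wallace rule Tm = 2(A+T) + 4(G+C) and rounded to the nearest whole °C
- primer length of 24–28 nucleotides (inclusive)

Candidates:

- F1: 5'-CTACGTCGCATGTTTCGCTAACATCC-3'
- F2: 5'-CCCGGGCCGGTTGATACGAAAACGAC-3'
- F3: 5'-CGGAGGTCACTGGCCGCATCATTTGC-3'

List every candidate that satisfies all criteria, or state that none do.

F1 (26 nt, A=5 T=8 G=4 C=9): GC 13/26 = 50.0% ✓; Tm = 2·13 + 4·13 = 78°C ✓; length 26 ✓ — passes.
F2 (26 nt, A=7 T=3 G=8 C=8): GC 16/26 = 61.5%, outside 45.6–52.7% ✗; Tm = 2·10 + 4·16 = 84°C ✓; length 26 ✓ — fails.
F3 (26 nt, A=4 T=6 G=8 C=8): GC 16/26 = 61.5%, outside 45.6–52.7% ✗; Tm = 2·10 + 4·16 = 84°C ✓; length 26 ✓ — fails.

F1 only.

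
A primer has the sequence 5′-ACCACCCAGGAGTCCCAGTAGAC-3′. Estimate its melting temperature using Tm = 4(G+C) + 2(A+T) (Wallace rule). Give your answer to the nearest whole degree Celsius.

74°C

Base counts: A=7, T=2, G=5, C=9 (length 23).
Tm = 2·(7+2) + 4·(5+9) = 2·9 + 4·14 = 18 + 56 = 74°C.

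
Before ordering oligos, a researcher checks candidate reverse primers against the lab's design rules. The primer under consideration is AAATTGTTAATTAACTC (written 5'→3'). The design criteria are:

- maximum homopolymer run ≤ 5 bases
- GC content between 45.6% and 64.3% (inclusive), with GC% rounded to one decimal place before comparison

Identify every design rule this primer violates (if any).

Fails: GC content.

Base counts: A=7, T=7, G=1, C=2 (length 17).
homopolymer run: longest run = 3 ✓
GC content: GC 3/17 = 17.6%, outside 45.6–64.3% ✗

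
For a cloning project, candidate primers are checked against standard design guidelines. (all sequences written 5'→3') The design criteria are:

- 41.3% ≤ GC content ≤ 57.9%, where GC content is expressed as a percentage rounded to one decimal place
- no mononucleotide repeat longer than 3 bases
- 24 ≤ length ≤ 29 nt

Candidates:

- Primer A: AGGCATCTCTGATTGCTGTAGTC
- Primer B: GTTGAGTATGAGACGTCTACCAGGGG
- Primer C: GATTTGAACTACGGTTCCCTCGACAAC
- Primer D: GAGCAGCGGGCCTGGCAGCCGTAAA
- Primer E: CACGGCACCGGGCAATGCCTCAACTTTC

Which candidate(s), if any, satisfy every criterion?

Primer C only.

Primer A (23 nt, A=4 T=8 G=6 C=5): GC 11/23 = 47.8% ✓; longest run = 2 ✓; length 23, outside 24–29 ✗ — fails.
Primer B (26 nt, A=6 T=6 G=10 C=4): GC 14/26 = 53.8% ✓; longest run = 4, exceeds 3 ✗; length 26 ✓ — fails.
Primer C (27 nt, A=7 T=7 G=5 C=8): GC 13/27 = 48.1% ✓; longest run = 3 ✓; length 27 ✓ — passes.
Primer D (25 nt, A=6 T=2 G=10 C=7): GC 17/25 = 68.0%, outside 41.3–57.9% ✗; longest run = 3 ✓; length 25 ✓ — fails.
Primer E (28 nt, A=6 T=5 G=6 C=11): GC 17/28 = 60.7%, outside 41.3–57.9% ✗; longest run = 3 ✓; length 28 ✓ — fails.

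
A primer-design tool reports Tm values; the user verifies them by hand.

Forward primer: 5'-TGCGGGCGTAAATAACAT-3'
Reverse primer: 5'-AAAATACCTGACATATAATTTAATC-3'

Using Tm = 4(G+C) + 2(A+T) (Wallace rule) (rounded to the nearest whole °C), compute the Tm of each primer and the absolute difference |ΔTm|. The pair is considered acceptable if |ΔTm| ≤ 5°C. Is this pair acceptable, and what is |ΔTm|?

Forward: A=6 T=4 G=5 C=3 → Tm = 2·10 + 4·8 = 52°C.
Reverse: A=12 T=8 G=1 C=4 → Tm = 2·20 + 4·5 = 60°C.
|ΔTm| = |52 − 60| = 8°C, > 5°C.

|ΔTm| = 8°C; the pair is not acceptable.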